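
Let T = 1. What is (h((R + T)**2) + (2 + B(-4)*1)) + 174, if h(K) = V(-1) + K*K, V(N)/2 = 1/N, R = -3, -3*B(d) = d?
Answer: 574/3 ≈ 191.33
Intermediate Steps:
B(d) = -d/3
V(N) = 2/N
h(K) = -2 + K**2 (h(K) = 2/(-1) + K*K = 2*(-1) + K**2 = -2 + K**2)
(h((R + T)**2) + (2 + B(-4)*1)) + 174 = ((-2 + ((-3 + 1)**2)**2) + (2 - 1/3*(-4)*1)) + 174 = ((-2 + ((-2)**2)**2) + (2 + (4/3)*1)) + 174 = ((-2 + 4**2) + (2 + 4/3)) + 174 = ((-2 + 16) + 10/3) + 174 = (14 + 10/3) + 174 = 52/3 + 174 = 574/3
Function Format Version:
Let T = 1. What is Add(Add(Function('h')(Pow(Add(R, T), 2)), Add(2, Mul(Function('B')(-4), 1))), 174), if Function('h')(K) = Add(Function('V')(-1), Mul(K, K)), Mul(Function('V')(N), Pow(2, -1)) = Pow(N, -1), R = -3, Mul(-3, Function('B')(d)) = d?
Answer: Rational(574, 3) ≈ 191.33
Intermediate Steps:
Function('B')(d) = Mul(Rational(-1, 3), d)
Function('V')(N) = Mul(2, Pow(N, -1))
Function('h')(K) = Add(-2, Pow(K, 2)) (Function('h')(K) = Add(Mul(2, Pow(-1, -1)), Mul(K, K)) = Add(Mul(2, -1), Pow(K, 2)) = Add(-2, Pow(K, 2)))
Add(Add(Function('h')(Pow(Add(R, T), 2)), Add(2, Mul(Function('B')(-4), 1))), 174) = Add(Add(Add(-2, Pow(Pow(Add(-3, 1), 2), 2)), Add(2, Mul(Mul(Rational(-1, 3), -4), 1))), 174) = Add(Add(Add(-2, Pow(Pow(-2, 2), 2)), Add(2, Mul(Rational(4, 3), 1))), 174) = Add(Add(Add(-2, Pow(4, 2)), Add(2, Rational(4, 3))), 174) = Add(Add(Add(-2, 16), Rational(10, 3)), 174) = Add(Add(14, Rational(10, 3)), 174) = Add(Rational(52, 3), 174) = Rational(574, 3)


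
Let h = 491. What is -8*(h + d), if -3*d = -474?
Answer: -5192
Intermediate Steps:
d = 158 (d = -⅓*(-474) = 158)
-8*(h + d) = -8*(491 + 158) = -8*649 = -5192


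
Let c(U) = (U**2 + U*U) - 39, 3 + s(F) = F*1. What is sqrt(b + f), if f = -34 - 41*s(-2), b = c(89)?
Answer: 7*sqrt(326) ≈ 126.39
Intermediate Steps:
s(F) = -3 + F (s(F) = -3 + F*1 = -3 + F)
c(U) = -39 + 2*U**2 (c(U) = (U**2 + U**2) - 39 = 2*U**2 - 39 = -39 + 2*U**2)
b = 15803 (b = -39 + 2*89**2 = -39 + 2*7921 = -39 + 15842 = 15803)
f = 171 (f = -34 - 41*(-3 - 2) = -34 - 41*(-5) = -34 + 205 = 171)
sqrt(b + f) = sqrt(15803 + 171) = sqrt(15974) = 7*sqrt(326)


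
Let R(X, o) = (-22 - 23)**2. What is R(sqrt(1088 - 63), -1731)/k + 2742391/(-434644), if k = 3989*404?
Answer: -552329564537/87556643258 ≈ -6.3083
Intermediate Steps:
k = 1611556
R(X, o) = 2025 (R(X, o) = (-45)**2 = 2025)
R(sqrt(1088 - 63), -1731)/k + 2742391/(-434644) = 2025/1611556 + 2742391/(-434644) = 2025*(1/1611556) + 2742391*(-1/434644) = 2025/1611556 - 2742391/434644 = -552329564537/87556643258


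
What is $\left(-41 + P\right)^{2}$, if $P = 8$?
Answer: $1089$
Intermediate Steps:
$\left(-41 + P\right)^{2} = \left(-41 + 8\right)^{2} = \left(-33\right)^{2} = 1089$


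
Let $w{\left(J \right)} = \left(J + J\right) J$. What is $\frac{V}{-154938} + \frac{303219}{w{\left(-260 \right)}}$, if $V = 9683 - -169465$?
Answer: $\frac{3793222637}{3491269600} \approx 1.0865$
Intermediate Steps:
$V = 179148$ ($V = 9683 + 169465 = 179148$)
$w{\left(J \right)} = 2 J^{2}$ ($w{\left(J \right)} = 2 J J = 2 J^{2}$)
$\frac{V}{-154938} + \frac{303219}{w{\left(-260 \right)}} = \frac{179148}{-154938} + \frac{303219}{2 \left(-260\right)^{2}} = 179148 \left(- \frac{1}{154938}\right) + \frac{303219}{2 \cdot 67600} = - \frac{29858}{25823} + \frac{303219}{135200} = \frac{3793222637}{3491269600}$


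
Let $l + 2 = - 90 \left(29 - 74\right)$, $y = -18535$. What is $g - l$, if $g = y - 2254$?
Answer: $-24837$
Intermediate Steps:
$l = 4048$ ($l = -2 - 90 \left(29 - 74\right) = -2 - -4050 = -2 + 4050 = 4048$)
$g = -20789$ ($g = -18535 - 2254 = -20789$)
$g - l = -20789 - 4048 = -24837$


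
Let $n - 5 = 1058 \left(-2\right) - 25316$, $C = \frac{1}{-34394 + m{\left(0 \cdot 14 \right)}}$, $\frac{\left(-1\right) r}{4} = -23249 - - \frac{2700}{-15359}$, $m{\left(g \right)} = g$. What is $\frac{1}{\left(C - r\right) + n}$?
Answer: $- \frac{528257446}{63614717890217} \approx -8.304 \cdot 10^{-6}$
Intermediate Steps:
$r = \frac{1428336364}{15359}$ ($r = - 4 \left(-23249 - - \frac{2700}{-15359}\right) = - 4 \left(-23249 - \left(-2700\right) \left(- \frac{1}{15359}\right)\right) = - 4 \left(-23249 - \frac{2700}{15359}\right) = \left(-4\right) \left(- \frac{357084091}{15359}\right) = \frac{1428336364}{15359} \approx 92997.0$)
$C = - \frac{1}{34394}$ ($C = \frac{1}{-34394 + 0 \cdot 14} = \frac{1}{-34394 + 0} = \frac{1}{-34394} = - \frac{1}{34394} \approx -2.9075 \cdot 10^{-5}$)
$n = -27427$ ($n = 5 + \left(1058 \left(-2\right) - 25316\right) = 5 - 27432 = -27427$)
$\frac{1}{\left(C - r\right) + n} = \frac{1}{\left(- \frac{1}{34394} - \frac{1428336364}{15359}\right) - 27427} = \frac{1}{- \frac{49126200918775}{528257446} - 27427} = \frac{1}{- \frac{63614717890217}{528257446}} = - \frac{528257446}{63614717890217}$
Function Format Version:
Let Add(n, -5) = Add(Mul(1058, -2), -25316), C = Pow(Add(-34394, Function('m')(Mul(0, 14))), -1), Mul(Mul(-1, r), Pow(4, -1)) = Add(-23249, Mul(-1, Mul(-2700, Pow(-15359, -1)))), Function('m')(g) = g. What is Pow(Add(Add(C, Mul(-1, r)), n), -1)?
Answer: Rational(-528257446, 63614717890217) ≈ -8.3040e-6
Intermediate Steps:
r = Rational(1428336364, 15359) (r = Mul(-4, Add(-23249, Mul(-1, Mul(-2700, Pow(-15359, -1))))) = Mul(-4, Add(-23249, Mul(-1, Mul(-2700, Rational(-1, 15359))))) = Mul(-4, Add(-23249, Mul(-1, Rational(2700, 15359)))) = Mul(-4, Add(-23249, Rational(-2700, 15359))) = Mul(-4, Rational(-357084091, 15359)) = Rational(1428336364, 15359) ≈ 92997.)
C = Rational(-1, 34394) (C = Pow(Add(-34394, Mul(0, 14)), -1) = Pow(Add(-34394, 0), -1) = Pow(-34394, -1) = Rational(-1, 34394) ≈ -2.9075e-5)
n = -27427 (n = Add(5, Add(Mul(1058, -2), -25316)) = Add(5, Add(-2116, -25316)) = Add(5, -27432) = -27427)
Pow(Add(Add(C, Mul(-1, r)), n), -1) = Pow(Add(Add(Rational(-1, 34394), Mul(-1, Rational(1428336364, 15359))), -27427), -1) = Pow(Add(Add(Rational(-1, 34394), Rational(-1428336364, 15359)), -27427), -1) = Pow(Add(Rational(-49126200918775, 528257446), -27427), -1) = Pow(Rational(-63614717890217, 528257446), -1) = Rational(-528257446, 63614717890217)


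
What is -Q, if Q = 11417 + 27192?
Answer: -38609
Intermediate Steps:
Q = 38609
-Q = -1*38609 = -38609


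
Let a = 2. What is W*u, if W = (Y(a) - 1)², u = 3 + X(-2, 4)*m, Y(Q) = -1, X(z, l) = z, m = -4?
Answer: 44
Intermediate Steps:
u = 11 (u = 3 - 2*(-4) = 3 + 8 = 11)
W = 4 (W = (-1 - 1)² = (-2)² = 4)
W*u = 4*11 = 44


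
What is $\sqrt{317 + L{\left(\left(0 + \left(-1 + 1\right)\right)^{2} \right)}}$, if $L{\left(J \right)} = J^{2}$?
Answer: $\sqrt{317} \approx 17.805$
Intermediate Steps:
$\sqrt{317 + L{\left(\left(0 + \left(-1 + 1\right)\right)^{2} \right)}} = \sqrt{317 + \left(\left(0 + \left(-1 + 1\right)\right)^{2}\right)^{2}} = \sqrt{317 + \left(\left(0 + 0\right)^{2}\right)^{2}} = \sqrt{317 + \left(0^{2}\right)^{2}} = \sqrt{317 + 0^{2}} = \sqrt{317 + 0} = \sqrt{317}$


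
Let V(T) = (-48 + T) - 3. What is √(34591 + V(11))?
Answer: 3*√3839 ≈ 185.88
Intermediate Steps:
V(T) = -51 + T
√(34591 + V(11)) = √(34591 + (-51 + 11)) = √(34591 - 40) = √34551 = 3*√3839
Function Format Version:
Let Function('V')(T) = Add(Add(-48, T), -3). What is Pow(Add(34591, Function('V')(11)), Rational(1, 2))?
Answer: Mul(3, Pow(3839, Rational(1, 2))) ≈ 185.88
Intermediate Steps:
Function('V')(T) = Add(-51, T)
Pow(Add(34591, Function('V')(11)), Rational(1, 2)) = Pow(Add(34591, Add(-51, 11)), Rational(1, 2)) = Pow(Add(34591, -40), Rational(1, 2)) = Pow(34551, Rational(1, 2)) = Mul(3, Pow(3839, Rational(1, 2)))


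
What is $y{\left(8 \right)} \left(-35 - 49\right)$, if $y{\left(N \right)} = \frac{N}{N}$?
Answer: $-84$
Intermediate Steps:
$y{\left(N \right)} = 1$
$y{\left(8 \right)} \left(-35 - 49\right) = 1 \left(-35 - 49\right) = 1 \left(-84\right) = -84$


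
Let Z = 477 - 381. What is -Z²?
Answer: -9216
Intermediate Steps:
Z = 96
-Z² = -1*96² = -1*9216 = -9216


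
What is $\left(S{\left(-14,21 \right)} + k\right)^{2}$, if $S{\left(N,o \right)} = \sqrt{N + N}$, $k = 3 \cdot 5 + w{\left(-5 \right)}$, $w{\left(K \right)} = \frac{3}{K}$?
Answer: $\frac{4484}{25} + \frac{288 i \sqrt{7}}{5} \approx 179.36 + 152.4 i$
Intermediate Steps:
$k = \frac{72}{5}$ ($k = 3 \cdot 5 + \frac{3}{-5} = 15 + 3 \left(- \frac{1}{5}\right) = 15 - \frac{3}{5} = \frac{72}{5} \approx 14.4$)
$S{\left(N,o \right)} = \sqrt{2} \sqrt{N}$ ($S{\left(N,o \right)} = \sqrt{2 N} = \sqrt{2} \sqrt{N}$)
$\left(S{\left(-14,21 \right)} + k\right)^{2} = \left(\sqrt{2} \sqrt{-14} + \frac{72}{5}\right)^{2} = \left(\sqrt{2} i \sqrt{14} + \frac{72}{5}\right)^{2} = \left(2 i \sqrt{7} + \frac{72}{5}\right)^{2} = \left(\frac{72}{5} + 2 i \sqrt{7}\right)^{2}$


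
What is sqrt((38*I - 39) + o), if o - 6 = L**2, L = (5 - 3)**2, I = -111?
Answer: 11*I*sqrt(35) ≈ 65.077*I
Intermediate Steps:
L = 4 (L = 2**2 = 4)
o = 22 (o = 6 + 4**2 = 6 + 16 = 22)
sqrt((38*I - 39) + o) = sqrt((38*(-111) - 39) + 22) = sqrt((-4218 - 39) + 22) = sqrt(-4257 + 22) = sqrt(-4235) = 11*I*sqrt(35)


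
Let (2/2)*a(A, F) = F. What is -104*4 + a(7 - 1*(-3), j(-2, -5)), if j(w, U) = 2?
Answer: -414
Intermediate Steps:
a(A, F) = F
-104*4 + a(7 - 1*(-3), j(-2, -5)) = -104*4 + 2 = -416 + 2 = -414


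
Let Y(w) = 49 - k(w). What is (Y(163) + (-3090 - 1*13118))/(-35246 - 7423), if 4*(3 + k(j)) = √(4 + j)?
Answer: 16156/42669 + √167/170676 ≈ 0.37871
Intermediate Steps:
k(j) = -3 + √(4 + j)/4
Y(w) = 52 - √(4 + w)/4 (Y(w) = 49 - (-3 + √(4 + w)/4) = 49 + (3 - √(4 + w)/4) = 52 - √(4 + w)/4)
(Y(163) + (-3090 - 1*13118))/(-35246 - 7423) = ((52 - √(4 + 163)/4) + (-3090 - 1*13118))/(-35246 - 7423) = ((52 - √167/4) + (-3090 - 13118))/(-42669) = ((52 - √167/4) - 16208)*(-1/42669) = (-16156 - √167/4)*(-1/42669) = 16156/42669 + √167/170676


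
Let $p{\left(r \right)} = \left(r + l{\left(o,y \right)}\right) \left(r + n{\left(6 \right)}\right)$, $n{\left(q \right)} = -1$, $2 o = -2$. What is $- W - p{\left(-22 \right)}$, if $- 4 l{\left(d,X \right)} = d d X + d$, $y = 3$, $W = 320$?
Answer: $- \frac{1675}{2} \approx -837.5$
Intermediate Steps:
$o = -1$ ($o = \frac{1}{2} \left(-2\right) = -1$)
$l{\left(d,X \right)} = - \frac{d}{4} - \frac{X d^{2}}{4}$ ($l{\left(d,X \right)} = - \frac{d d X + d}{4} = - \frac{d^{2} X + d}{4} = - \frac{X d^{2} + d}{4} = - \frac{d + X d^{2}}{4} = - \frac{d}{4} - \frac{X d^{2}}{4}$)
$p{\left(r \right)} = \left(-1 + r\right) \left(- \frac{1}{2} + r\right)$ ($p{\left(r \right)} = \left(r - - \frac{1 + 3 \left(-1\right)}{4}\right) \left(r - 1\right) = \left(r - - \frac{1 - 3}{4}\right) \left(-1 + r\right) = \left(r - \left(- \frac{1}{4}\right) \left(-2\right)\right) \left(-1 + r\right) = \left(r - \frac{1}{2}\right) \left(-1 + r\right) = \left(- \frac{1}{2} + r\right) \left(-1 + r\right) = \left(-1 + r\right) \left(- \frac{1}{2} + r\right)$)
$- W - p{\left(-22 \right)} = \left(-1\right) 320 - \left(\frac{1}{2} + \left(-22\right)^{2} - -33\right) = -320 - \left(\frac{1}{2} + 484 + 33\right) = -320 - \frac{1035}{2} = - \frac{1675}{2}$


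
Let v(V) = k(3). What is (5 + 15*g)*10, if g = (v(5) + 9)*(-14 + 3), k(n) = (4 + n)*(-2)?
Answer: 8300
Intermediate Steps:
k(n) = -8 - 2*n
v(V) = -14 (v(V) = -8 - 2*3 = -8 - 6 = -14)
g = 55 (g = (-14 + 9)*(-14 + 3) = -5*(-11) = 55)
(5 + 15*g)*10 = (5 + 15*55)*10 = (5 + 825)*10 = 830*10 = 8300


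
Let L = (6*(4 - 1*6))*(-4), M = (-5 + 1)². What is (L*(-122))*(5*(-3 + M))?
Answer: -380640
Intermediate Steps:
M = 16 (M = (-4)² = 16)
L = 48 (L = (6*(4 - 6))*(-4) = (6*(-2))*(-4) = -12*(-4) = 48)
(L*(-122))*(5*(-3 + M)) = (48*(-122))*(5*(-3 + 16)) = -29280*13 = -5856*65 = -380640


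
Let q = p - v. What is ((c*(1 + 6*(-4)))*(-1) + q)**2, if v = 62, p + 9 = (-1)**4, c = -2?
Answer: 13456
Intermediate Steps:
p = -8 (p = -9 + (-1)**4 = -9 + 1 = -8)
q = -70 (q = -8 - 1*62 = -8 - 62 = -70)
((c*(1 + 6*(-4)))*(-1) + q)**2 = (-2*(1 + 6*(-4))*(-1) - 70)**2 = (-2*(1 - 24)*(-1) - 70)**2 = (-2*(-23)*(-1) - 70)**2 = (46*(-1) - 70)**2 = (-46 - 70)**2 = (-116)**2 = 13456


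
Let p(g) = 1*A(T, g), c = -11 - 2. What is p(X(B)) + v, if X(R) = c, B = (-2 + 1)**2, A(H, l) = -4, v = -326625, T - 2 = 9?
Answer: -326629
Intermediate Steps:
T = 11 (T = 2 + 9 = 11)
B = 1 (B = (-1)**2 = 1)
c = -13
X(R) = -13
p(g) = -4 (p(g) = 1*(-4) = -4)
p(X(B)) + v = -4 - 326625 = -326629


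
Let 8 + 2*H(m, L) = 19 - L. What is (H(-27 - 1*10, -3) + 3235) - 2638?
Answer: 604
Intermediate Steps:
H(m, L) = 11/2 - L/2 (H(m, L) = -4 + (19 - L)/2 = -4 + (19/2 - L/2) = 11/2 - L/2)
(H(-27 - 1*10, -3) + 3235) - 2638 = ((11/2 - ½*(-3)) + 3235) - 2638 = ((11/2 + 3/2) + 3235) - 2638 = (7 + 3235) - 2638 = 3242 - 2638 = 604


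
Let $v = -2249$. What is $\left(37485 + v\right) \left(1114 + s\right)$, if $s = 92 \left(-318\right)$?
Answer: $-991611512$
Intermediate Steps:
$s = -29256$
$\left(37485 + v\right) \left(1114 + s\right) = \left(37485 - 2249\right) \left(1114 - 29256\right) = 35236 \left(-28142\right) = -991611512$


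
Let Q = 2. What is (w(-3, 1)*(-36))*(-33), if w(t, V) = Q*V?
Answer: 2376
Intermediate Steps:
w(t, V) = 2*V
(w(-3, 1)*(-36))*(-33) = ((2*1)*(-36))*(-33) = (2*(-36))*(-33) = -72*(-33) = 2376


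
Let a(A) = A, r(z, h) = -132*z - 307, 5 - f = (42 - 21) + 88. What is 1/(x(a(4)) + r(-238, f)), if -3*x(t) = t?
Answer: 3/93323 ≈ 3.2146e-5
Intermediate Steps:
f = -104 (f = 5 - ((42 - 21) + 88) = 5 - (21 + 88) = 5 - 1*109 = 5 - 109 = -104)
r(z, h) = -307 - 132*z
x(t) = -t/3
1/(x(a(4)) + r(-238, f)) = 1/(-⅓*4 + (-307 - 132*(-238))) = 1/(-4/3 + (-307 + 31416)) = 1/(-4/3 + 31109) = 1/(93323/3) = 3/93323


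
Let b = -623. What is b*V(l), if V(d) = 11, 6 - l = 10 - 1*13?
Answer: -6853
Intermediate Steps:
l = 9 (l = 6 - (10 - 1*13) = 6 - (10 - 13) = 6 - 1*(-3) = 6 + 3 = 9)
b*V(l) = -623*11 = -6853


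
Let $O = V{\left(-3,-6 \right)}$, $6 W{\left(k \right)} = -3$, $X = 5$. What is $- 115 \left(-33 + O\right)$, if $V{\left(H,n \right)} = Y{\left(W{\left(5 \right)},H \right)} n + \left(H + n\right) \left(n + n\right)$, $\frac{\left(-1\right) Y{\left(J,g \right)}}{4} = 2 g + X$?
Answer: $-5865$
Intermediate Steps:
$W{\left(k \right)} = - \frac{1}{2}$ ($W{\left(k \right)} = \frac{1}{6} \left(-3\right) = - \frac{1}{2}$)
$Y{\left(J,g \right)} = -20 - 8 g$ ($Y{\left(J,g \right)} = - 4 \left(2 g + 5\right) = - 4 \left(5 + 2 g\right) = -20 - 8 g$)
$V{\left(H,n \right)} = n \left(-20 - 8 H\right) + 2 n \left(H + n\right)$ ($V{\left(H,n \right)} = \left(-20 - 8 H\right) n + \left(H + n\right) \left(n + n\right) = n \left(-20 - 8 H\right) + \left(H + n\right) 2 n = n \left(-20 - 8 H\right) + 2 n \left(H + n\right)$)
$O = 84$ ($O = 2 \left(-6\right) \left(-10 - 6 - -9\right) = 2 \left(-6\right) \left(-10 - 6 + 9\right) = 2 \left(-6\right) \left(-7\right) = 84$)
$- 115 \left(-33 + O\right) = - 115 \left(-33 + 84\right) = \left(-115\right) 51 = -5865$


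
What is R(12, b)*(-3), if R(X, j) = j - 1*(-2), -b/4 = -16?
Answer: -198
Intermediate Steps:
b = 64 (b = -4*(-16) = 64)
R(X, j) = 2 + j (R(X, j) = j + 2 = 2 + j)
R(12, b)*(-3) = (2 + 64)*(-3) = 66*(-3) = -198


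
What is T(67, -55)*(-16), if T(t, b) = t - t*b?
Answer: -60032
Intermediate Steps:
T(t, b) = t - b*t
T(67, -55)*(-16) = (67*(1 - 1*(-55)))*(-16) = (67*(1 + 55))*(-16) = (67*56)*(-16) = 3752*(-16) = -60032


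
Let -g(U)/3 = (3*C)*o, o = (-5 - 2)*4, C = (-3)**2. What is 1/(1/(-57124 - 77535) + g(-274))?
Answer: 134659/305406611 ≈ 0.00044092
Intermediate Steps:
C = 9
o = -28 (o = -7*4 = -28)
g(U) = 2268 (g(U) = -3*3*9*(-28) = -81*(-28) = -3*(-756) = 2268)
1/(1/(-57124 - 77535) + g(-274)) = 1/(1/(-57124 - 77535) + 2268) = 1/(1/(-134659) + 2268) = 1/(-1/134659 + 2268) = 1/(305406611/134659) = 134659/305406611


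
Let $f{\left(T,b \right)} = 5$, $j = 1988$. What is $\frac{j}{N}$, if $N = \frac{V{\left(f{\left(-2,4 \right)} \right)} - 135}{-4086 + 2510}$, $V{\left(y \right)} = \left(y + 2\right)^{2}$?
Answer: $\frac{1566544}{43} \approx 36431.0$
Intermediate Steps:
$V{\left(y \right)} = \left(2 + y\right)^{2}$
$N = \frac{43}{788}$ ($N = \frac{\left(2 + 5\right)^{2} - 135}{-4086 + 2510} = \frac{7^{2} - 135}{-1576} = \left(49 - 135\right) \left(- \frac{1}{1576}\right) = \left(-86\right) \left(- \frac{1}{1576}\right) = \frac{43}{788} \approx 0.054569$)
$\frac{j}{N} = \frac{1988}{\frac{43}{788}} = 1988 \cdot \frac{788}{43} = \frac{1566544}{43}$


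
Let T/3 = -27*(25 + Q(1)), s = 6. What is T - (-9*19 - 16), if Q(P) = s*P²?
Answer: -2324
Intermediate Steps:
Q(P) = 6*P²
T = -2511 (T = 3*(-27*(25 + 6*1²)) = 3*(-27*(25 + 6*1)) = 3*(-27*(25 + 6)) = 3*(-27*31) = 3*(-837) = -2511)
T - (-9*19 - 16) = -2511 - (-9*19 - 16) = -2511 - (-171 - 16) = -2511 - 1*(-187) = -2511 + 187 = -2324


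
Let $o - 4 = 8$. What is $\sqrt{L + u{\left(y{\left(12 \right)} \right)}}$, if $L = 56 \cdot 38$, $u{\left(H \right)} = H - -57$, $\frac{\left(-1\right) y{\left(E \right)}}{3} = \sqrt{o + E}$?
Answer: $\sqrt{2185 - 6 \sqrt{6}} \approx 46.586$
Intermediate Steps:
$o = 12$ ($o = 4 + 8 = 12$)
$y{\left(E \right)} = - 3 \sqrt{12 + E}$
$u{\left(H \right)} = 57 + H$ ($u{\left(H \right)} = H + 57 = 57 + H$)
$L = 2128$
$\sqrt{L + u{\left(y{\left(12 \right)} \right)}} = \sqrt{2128 + \left(57 - 3 \sqrt{12 + 12}\right)} = \sqrt{2128 + \left(57 - 3 \sqrt{24}\right)} = \sqrt{2128 + \left(57 - 3 \cdot 2 \sqrt{6}\right)} = \sqrt{2128 + \left(57 - 6 \sqrt{6}\right)} = \sqrt{2185 - 6 \sqrt{6}}$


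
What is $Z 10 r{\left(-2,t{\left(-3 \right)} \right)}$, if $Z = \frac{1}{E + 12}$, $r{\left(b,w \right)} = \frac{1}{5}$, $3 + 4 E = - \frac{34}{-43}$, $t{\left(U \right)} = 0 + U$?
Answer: $\frac{344}{1969} \approx 0.17471$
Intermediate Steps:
$t{\left(U \right)} = U$
$E = - \frac{95}{172}$ ($E = - \frac{3}{4} + \frac{\left(-34\right) \frac{1}{-43}}{4} = - \frac{3}{4} + \frac{\left(-34\right) \left(- \frac{1}{43}\right)}{4} = - \frac{3}{4} + \frac{1}{4} \cdot \frac{34}{43} = - \frac{3}{4} + \frac{17}{86} = - \frac{95}{172} \approx -0.55233$)
$r{\left(b,w \right)} = \frac{1}{5}$
$Z = \frac{172}{1969}$ ($Z = \frac{1}{- \frac{95}{172} + 12} = \frac{1}{\frac{1969}{172}} = \frac{172}{1969} \approx 0.087354$)
$Z 10 r{\left(-2,t{\left(-3 \right)} \right)} = \frac{172}{1969} \cdot 10 \cdot \frac{1}{5} = \frac{1720}{1969} \cdot \frac{1}{5} = \frac{344}{1969}$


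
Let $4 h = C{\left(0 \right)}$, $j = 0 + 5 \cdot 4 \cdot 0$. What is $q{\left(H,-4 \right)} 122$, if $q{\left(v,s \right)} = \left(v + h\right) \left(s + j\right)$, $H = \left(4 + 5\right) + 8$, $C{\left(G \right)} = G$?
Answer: $-8296$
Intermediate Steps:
$j = 0$ ($j = 0 + 20 \cdot 0 = 0 + 0 = 0$)
$h = 0$ ($h = \frac{1}{4} \cdot 0 = 0$)
$H = 17$ ($H = 9 + 8 = 17$)
$q{\left(v,s \right)} = s v$ ($q{\left(v,s \right)} = \left(v + 0\right) \left(s + 0\right) = v s = s v$)
$q{\left(H,-4 \right)} 122 = \left(-4\right) 17 \cdot 122 = \left(-68\right) 122 = -8296$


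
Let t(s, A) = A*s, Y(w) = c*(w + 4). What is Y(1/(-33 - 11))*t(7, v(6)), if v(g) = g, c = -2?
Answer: -3675/11 ≈ -334.09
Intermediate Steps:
Y(w) = -8 - 2*w (Y(w) = -2*(w + 4) = -2*(4 + w) = -8 - 2*w)
Y(1/(-33 - 11))*t(7, v(6)) = (-8 - 2/(-33 - 11))*(6*7) = (-8 - 2/(-44))*42 = (-8 - 2*(-1/44))*42 = (-8 + 1/22)*42 = -175/22*42 = -3675/11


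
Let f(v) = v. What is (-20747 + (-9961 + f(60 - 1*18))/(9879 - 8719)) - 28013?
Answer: -56571519/1160 ≈ -48769.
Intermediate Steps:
(-20747 + (-9961 + f(60 - 1*18))/(9879 - 8719)) - 28013 = (-20747 + (-9961 + (60 - 1*18))/(9879 - 8719)) - 28013 = (-20747 + (-9961 + (60 - 18))/1160) - 28013 = (-20747 + (-9961 + 42)*(1/1160)) - 28013 = (-20747 - 9919*1/1160) - 28013 = (-20747 - 9919/1160) - 28013 = -24076439/1160 - 28013 = -56571519/1160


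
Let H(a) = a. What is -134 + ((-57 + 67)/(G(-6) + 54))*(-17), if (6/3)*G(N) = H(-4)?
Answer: -3569/26 ≈ -137.27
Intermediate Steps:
G(N) = -2 (G(N) = (½)*(-4) = -2)
-134 + ((-57 + 67)/(G(-6) + 54))*(-17) = -134 + ((-57 + 67)/(-2 + 54))*(-17) = -134 + (10/52)*(-17) = -134 + (10*(1/52))*(-17) = -134 + (5/26)*(-17) = -134 - 85/26 = -3569/26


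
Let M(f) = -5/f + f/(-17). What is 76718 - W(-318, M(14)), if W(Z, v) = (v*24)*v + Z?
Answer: 1090433030/14161 ≈ 77003.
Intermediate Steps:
M(f) = -5/f - f/17 (M(f) = -5/f + f*(-1/17) = -5/f - f/17)
W(Z, v) = Z + 24*v² (W(Z, v) = (24*v)*v + Z = 24*v² + Z = Z + 24*v²)
76718 - W(-318, M(14)) = 76718 - (-318 + 24*(-5/14 - 1/17*14)²) = 76718 - (-318 + 24*(-5*1/14 - 14/17)²) = 76718 - (-318 + 24*(-5/14 - 14/17)²) = 76718 - (-318 + 24*(-281/238)²) = 76718 - (-318 + 24*(78961/56644)) = 76718 - (-318 + 473766/14161) = 76718 - 1*(-4029432/14161) = 76718 + 4029432/14161 = 1090433030/14161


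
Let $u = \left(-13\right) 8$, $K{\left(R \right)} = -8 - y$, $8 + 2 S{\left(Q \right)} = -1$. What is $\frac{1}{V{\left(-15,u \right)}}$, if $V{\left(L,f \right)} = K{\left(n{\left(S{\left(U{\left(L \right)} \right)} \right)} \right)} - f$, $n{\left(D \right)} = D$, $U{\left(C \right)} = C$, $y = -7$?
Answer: $\frac{1}{103} \approx 0.0097087$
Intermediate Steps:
$S{\left(Q \right)} = - \frac{9}{2}$ ($S{\left(Q \right)} = -4 + \frac{1}{2} \left(-1\right) = -4 - \frac{1}{2} = - \frac{9}{2}$)
$K{\left(R \right)} = -1$ ($K{\left(R \right)} = -8 - -7 = -8 + 7 = -1$)
$u = -104$
$V{\left(L,f \right)} = -1 - f$
$\frac{1}{V{\left(-15,u \right)}} = \frac{1}{-1 - -104} = \frac{1}{-1 + 104} = \frac{1}{103}$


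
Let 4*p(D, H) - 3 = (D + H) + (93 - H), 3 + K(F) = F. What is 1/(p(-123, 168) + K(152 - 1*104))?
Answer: 4/153 ≈ 0.026144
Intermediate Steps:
K(F) = -3 + F
p(D, H) = 24 + D/4 (p(D, H) = ¾ + ((D + H) + (93 - H))/4 = ¾ + (93 + D)/4 = ¾ + (93/4 + D/4) = 24 + D/4)
1/(p(-123, 168) + K(152 - 1*104)) = 1/((24 + (¼)*(-123)) + (-3 + (152 - 1*104))) = 1/((24 - 123/4) + (-3 + (152 - 104))) = 1/(-27/4 + (-3 + 48)) = 1/(-27/4 + 45) = 1/(153/4) = 4/153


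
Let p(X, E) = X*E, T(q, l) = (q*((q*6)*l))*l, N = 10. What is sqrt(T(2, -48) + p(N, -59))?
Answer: sqrt(54706) ≈ 233.89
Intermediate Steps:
T(q, l) = 6*l**2*q**2 (T(q, l) = (q*((6*q)*l))*l = (q*(6*l*q))*l = (6*l*q**2)*l = 6*l**2*q**2)
p(X, E) = E*X
sqrt(T(2, -48) + p(N, -59)) = sqrt(6*(-48)**2*2**2 - 59*10) = sqrt(6*2304*4 - 590) = sqrt(55296 - 590) = sqrt(54706)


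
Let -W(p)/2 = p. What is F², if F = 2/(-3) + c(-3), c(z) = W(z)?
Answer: 256/9 ≈ 28.444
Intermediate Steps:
W(p) = -2*p
c(z) = -2*z
F = 16/3 (F = 2/(-3) - 2*(-3) = -⅓*2 + 6 = -⅔ + 6 = 16/3 ≈ 5.3333)
F² = (16/3)² = 256/9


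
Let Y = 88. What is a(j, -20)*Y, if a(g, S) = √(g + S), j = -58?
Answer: 88*I*√78 ≈ 777.2*I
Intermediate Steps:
a(g, S) = √(S + g)
a(j, -20)*Y = √(-20 - 58)*88 = √(-78)*88 = (I*√78)*88 = 88*I*√78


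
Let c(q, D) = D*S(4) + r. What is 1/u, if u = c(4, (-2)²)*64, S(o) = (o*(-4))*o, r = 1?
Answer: -1/16320 ≈ -6.1275e-5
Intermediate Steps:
S(o) = -4*o² (S(o) = (-4*o)*o = -4*o²)
c(q, D) = 1 - 64*D (c(q, D) = D*(-4*4²) + 1 = D*(-4*16) + 1 = D*(-64) + 1 = -64*D + 1 = 1 - 64*D)
u = -16320 (u = (1 - 64*(-2)²)*64 = (1 - 64*4)*64 = (1 - 256)*64 = -255*64 = -16320)
1/u = 1/(-16320) = -1/16320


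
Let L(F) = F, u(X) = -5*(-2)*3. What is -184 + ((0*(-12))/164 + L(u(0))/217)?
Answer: -39898/217 ≈ -183.86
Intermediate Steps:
u(X) = 30 (u(X) = 10*3 = 30)
-184 + ((0*(-12))/164 + L(u(0))/217) = -184 + ((0*(-12))/164 + 30/217) = -184 + (0*(1/164) + 30*(1/217)) = -184 + (0 + 30/217) = -184 + 30/217 = -39898/217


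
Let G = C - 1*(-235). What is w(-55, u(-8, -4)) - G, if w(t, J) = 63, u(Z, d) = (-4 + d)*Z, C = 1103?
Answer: -1275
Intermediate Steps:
u(Z, d) = Z*(-4 + d)
G = 1338 (G = 1103 - 1*(-235) = 1103 + 235 = 1338)
w(-55, u(-8, -4)) - G = 63 - 1*1338 = 63 - 1338 = -1275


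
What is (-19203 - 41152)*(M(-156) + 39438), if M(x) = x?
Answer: -2370865110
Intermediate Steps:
(-19203 - 41152)*(M(-156) + 39438) = (-19203 - 41152)*(-156 + 39438) = -60355*39282 = -2370865110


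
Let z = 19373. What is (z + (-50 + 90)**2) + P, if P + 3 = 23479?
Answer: 44449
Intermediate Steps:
P = 23476 (P = -3 + 23479 = 23476)
(z + (-50 + 90)**2) + P = (19373 + (-50 + 90)**2) + 23476 = (19373 + 40**2) + 23476 = (19373 + 1600) + 23476 = 20973 + 23476 = 44449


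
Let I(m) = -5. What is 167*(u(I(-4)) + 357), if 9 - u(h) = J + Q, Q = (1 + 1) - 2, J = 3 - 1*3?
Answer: 61122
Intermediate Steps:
J = 0 (J = 3 - 3 = 0)
Q = 0 (Q = 2 - 2 = 0)
u(h) = 9 (u(h) = 9 - (0 + 0) = 9 - 1*0 = 9 + 0 = 9)
167*(u(I(-4)) + 357) = 167*(9 + 357) = 167*366 = 61122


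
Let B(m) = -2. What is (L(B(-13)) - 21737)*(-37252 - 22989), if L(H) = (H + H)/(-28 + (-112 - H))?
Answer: 90352524091/69 ≈ 1.3095e+9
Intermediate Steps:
L(H) = 2*H/(-140 - H) (L(H) = (2*H)/(-140 - H) = 2*H/(-140 - H))
(L(B(-13)) - 21737)*(-37252 - 22989) = (-2*(-2)/(140 - 2) - 21737)*(-37252 - 22989) = (-2*(-2)/138 - 21737)*(-60241) = (-2*(-2)*1/138 - 21737)*(-60241) = (2/69 - 21737)*(-60241) = -1499851/69*(-60241) = 90352524091/69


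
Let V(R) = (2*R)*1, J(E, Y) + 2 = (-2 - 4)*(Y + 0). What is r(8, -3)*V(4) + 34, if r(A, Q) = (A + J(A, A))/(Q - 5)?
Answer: 76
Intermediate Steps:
J(E, Y) = -2 - 6*Y (J(E, Y) = -2 + (-2 - 4)*(Y + 0) = -2 - 6*Y)
r(A, Q) = (-2 - 5*A)/(-5 + Q) (r(A, Q) = (A + (-2 - 6*A))/(Q - 5) = (-2 - 5*A)/(-5 + Q))
V(R) = 2*R
r(8, -3)*V(4) + 34 = ((-2 - 5*8)/(-5 - 3))*(2*4) + 34 = ((-2 - 40)/(-8))*8 + 34 = -1/8*(-42)*8 + 34 = (21/4)*8 + 34 = 42 + 34 = 76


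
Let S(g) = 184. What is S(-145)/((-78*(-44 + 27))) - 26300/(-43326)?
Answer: 3570482/4787523 ≈ 0.74579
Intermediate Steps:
S(-145)/((-78*(-44 + 27))) - 26300/(-43326) = 184/((-78*(-44 + 27))) - 26300/(-43326) = 184/((-78*(-17))) - 26300*(-1/43326) = 184/1326 + 13150/21663 = 184*(1/1326) + 13150/21663 = 92/663 + 13150/21663 = 3570482/4787523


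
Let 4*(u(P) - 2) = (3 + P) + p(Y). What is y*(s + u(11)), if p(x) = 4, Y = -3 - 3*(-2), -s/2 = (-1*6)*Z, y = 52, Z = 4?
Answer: 2834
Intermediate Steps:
s = 48 (s = -2*(-1*6)*4 = -(-12)*4 = -2*(-24) = 48)
Y = 3 (Y = -3 + 6 = 3)
u(P) = 15/4 + P/4 (u(P) = 2 + ((3 + P) + 4)/4 = 2 + (7 + P)/4 = 2 + (7/4 + P/4) = 15/4 + P/4)
y*(s + u(11)) = 52*(48 + (15/4 + (1/4)*11)) = 52*(48 + (15/4 + 11/4)) = 52*(48 + 13/2) = 52*(109/2) = 2834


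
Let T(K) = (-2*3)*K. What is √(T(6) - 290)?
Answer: I*√326 ≈ 18.055*I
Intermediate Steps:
T(K) = -6*K
√(T(6) - 290) = √(-6*6 - 290) = √(-36 - 290) = √(-326) = I*√326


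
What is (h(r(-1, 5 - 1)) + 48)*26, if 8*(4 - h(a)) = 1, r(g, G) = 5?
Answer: 5395/4 ≈ 1348.8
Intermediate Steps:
h(a) = 31/8 (h(a) = 4 - ⅛*1 = 4 - ⅛ = 31/8)
(h(r(-1, 5 - 1)) + 48)*26 = (31/8 + 48)*26 = (415/8)*26 = 5395/4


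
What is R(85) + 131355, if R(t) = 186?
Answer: 131541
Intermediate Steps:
R(85) + 131355 = 186 + 131355 = 131541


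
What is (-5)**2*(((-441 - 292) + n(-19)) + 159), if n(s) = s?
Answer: -14825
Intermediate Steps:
(-5)**2*(((-441 - 292) + n(-19)) + 159) = (-5)**2*(((-441 - 292) - 19) + 159) = 25*((-733 - 19) + 159) = 25*(-752 + 159) = 25*(-593) = -14825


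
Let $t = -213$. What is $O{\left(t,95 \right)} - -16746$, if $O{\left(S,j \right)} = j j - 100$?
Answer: $25671$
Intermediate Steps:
$O{\left(S,j \right)} = -100 + j^{2}$ ($O{\left(S,j \right)} = j^{2} - 100 = -100 + j^{2}$)
$O{\left(t,95 \right)} - -16746 = \left(-100 + 95^{2}\right) - -16746 = \left(-100 + 9025\right) + 16746 = 8925 + 16746 = 25671$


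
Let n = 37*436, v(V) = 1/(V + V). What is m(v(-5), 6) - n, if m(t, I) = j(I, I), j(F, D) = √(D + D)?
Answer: -16132 + 2*√3 ≈ -16129.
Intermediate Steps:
v(V) = 1/(2*V)
j(F, D) = √2*√D (j(F, D) = √(2*D) = √2*√D)
m(t, I) = √2*√I
n = 16132
m(v(-5), 6) - n = √2*√6 - 1*16132 = 2*√3 - 16132 = -16132 + 2*√3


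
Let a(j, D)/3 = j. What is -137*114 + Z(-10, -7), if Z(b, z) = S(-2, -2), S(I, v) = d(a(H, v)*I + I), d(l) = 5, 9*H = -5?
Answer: -15613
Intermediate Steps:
H = -5/9 (H = (1/9)*(-5) = -5/9 ≈ -0.55556)
a(j, D) = 3*j
S(I, v) = 5
Z(b, z) = 5
-137*114 + Z(-10, -7) = -137*114 + 5 = -15618 + 5 = -15613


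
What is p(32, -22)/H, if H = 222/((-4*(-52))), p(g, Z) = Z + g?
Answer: 1040/111 ≈ 9.3694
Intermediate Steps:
H = 111/104 (H = 222/208 = 222*(1/208) = 111/104 ≈ 1.0673)
p(32, -22)/H = (-22 + 32)/(111/104) = 10*(104/111) = 1040/111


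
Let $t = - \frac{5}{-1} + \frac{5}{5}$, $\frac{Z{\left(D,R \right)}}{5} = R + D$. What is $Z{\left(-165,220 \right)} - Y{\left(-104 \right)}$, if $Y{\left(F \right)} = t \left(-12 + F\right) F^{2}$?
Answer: $7528211$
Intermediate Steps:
$Z{\left(D,R \right)} = 5 D + 5 R$ ($Z{\left(D,R \right)} = 5 \left(R + D\right) = 5 \left(D + R\right) = 5 D + 5 R$)
$t = 6$ ($t = \left(-5\right) \left(-1\right) + 5 \cdot \frac{1}{5} = 5 + 1 = 6$)
$Y{\left(F \right)} = 6 F^{2} \left(-12 + F\right)$ ($Y{\left(F \right)} = 6 \left(-12 + F\right) F^{2} = 6 F^{2} \left(-12 + F\right)$)
$Z{\left(-165,220 \right)} - Y{\left(-104 \right)} = \left(5 \left(-165\right) + 5 \cdot 220\right) - 6 \left(-104\right)^{2} \left(-12 - 104\right) = \left(-825 + 1100\right) - 6 \cdot 10816 \left(-116\right) = 275 - -7527936 = 275 + 7527936 = 7528211$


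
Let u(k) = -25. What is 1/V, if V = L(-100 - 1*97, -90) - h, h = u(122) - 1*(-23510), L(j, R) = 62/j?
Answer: -197/4626607 ≈ -4.2580e-5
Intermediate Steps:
h = 23485 (h = -25 - 1*(-23510) = -25 + 23510 = 23485)
V = -4626607/197 (V = 62/(-100 - 1*97) - 1*23485 = 62/(-100 - 97) - 23485 = 62/(-197) - 23485 = 62*(-1/197) - 23485 = -62/197 - 23485 = -4626607/197 ≈ -23485.)
1/V = 1/(-4626607/197) = -197/4626607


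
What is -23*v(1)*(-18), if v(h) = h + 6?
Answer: 2898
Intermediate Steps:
v(h) = 6 + h
-23*v(1)*(-18) = -23*(6 + 1)*(-18) = -23*7*(-18) = -161*(-18) = 2898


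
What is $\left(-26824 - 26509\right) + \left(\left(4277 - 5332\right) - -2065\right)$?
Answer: $-52323$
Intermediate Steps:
$\left(-26824 - 26509\right) + \left(\left(4277 - 5332\right) - -2065\right) = -53333 + \left(\left(4277 - 5332\right) + 2065\right) = -53333 + \left(-1055 + 2065\right) = -53333 + 1010 = -52323$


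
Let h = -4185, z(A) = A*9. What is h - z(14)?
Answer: -4311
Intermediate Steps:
z(A) = 9*A
h - z(14) = -4185 - 9*14 = -4185 - 1*126 = -4185 - 126 = -4311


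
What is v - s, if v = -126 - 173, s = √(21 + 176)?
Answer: -299 - √197 ≈ -313.04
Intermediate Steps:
s = √197 ≈ 14.036
v = -299
v - s = -299 - √197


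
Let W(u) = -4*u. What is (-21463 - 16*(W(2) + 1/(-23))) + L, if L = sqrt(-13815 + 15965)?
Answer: -490689/23 + 5*sqrt(86) ≈ -21288.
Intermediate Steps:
L = 5*sqrt(86) (L = sqrt(2150) = 5*sqrt(86) ≈ 46.368)
(-21463 - 16*(W(2) + 1/(-23))) + L = (-21463 - 16*(-4*2 + 1/(-23))) + 5*sqrt(86) = (-21463 - 16*(-8 - 1/23)) + 5*sqrt(86) = (-21463 - 16*(-185/23)) + 5*sqrt(86) = (-21463 + 2960/23) + 5*sqrt(86) = -490689/23 + 5*sqrt(86)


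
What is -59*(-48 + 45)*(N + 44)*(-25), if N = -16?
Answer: -123900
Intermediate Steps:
-59*(-48 + 45)*(N + 44)*(-25) = -59*(-48 + 45)*(-16 + 44)*(-25) = -(-177)*28*(-25) = -59*(-84)*(-25) = 4956*(-25) = -123900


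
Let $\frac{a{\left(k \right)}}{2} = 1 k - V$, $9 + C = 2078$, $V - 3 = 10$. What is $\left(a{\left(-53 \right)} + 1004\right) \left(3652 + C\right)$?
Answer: $4988712$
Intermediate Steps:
$V = 13$ ($V = 3 + 10 = 13$)
$C = 2069$ ($C = -9 + 2078 = 2069$)
$a{\left(k \right)} = -26 + 2 k$ ($a{\left(k \right)} = 2 \left(1 k - 13\right) = 2 \left(k - 13\right) = 2 \left(-13 + k\right) = -26 + 2 k$)
$\left(a{\left(-53 \right)} + 1004\right) \left(3652 + C\right) = \left(\left(-26 + 2 \left(-53\right)\right) + 1004\right) \left(3652 + 2069\right) = \left(\left(-26 - 106\right) + 1004\right) 5721 = \left(-132 + 1004\right) 5721 = 872 \cdot 5721 = 4988712$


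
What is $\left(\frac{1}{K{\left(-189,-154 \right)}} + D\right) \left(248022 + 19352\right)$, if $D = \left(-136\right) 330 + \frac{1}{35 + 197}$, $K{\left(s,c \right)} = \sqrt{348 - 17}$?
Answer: $- \frac{1391970300233}{116} + \frac{267374 \sqrt{331}}{331} \approx -1.2 \cdot 10^{10}$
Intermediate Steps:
$K{\left(s,c \right)} = \sqrt{331}$
$D = - \frac{10412159}{232}$ ($D = -44880 + \frac{1}{232} = - \frac{10412159}{232} \approx -44880.0$)
$\left(\frac{1}{K{\left(-189,-154 \right)}} + D\right) \left(248022 + 19352\right) = \left(\frac{1}{\sqrt{331}} - \frac{10412159}{232}\right) \left(248022 + 19352\right) = \left(\frac{\sqrt{331}}{331} - \frac{10412159}{232}\right) 267374 = \left(- \frac{10412159}{232} + \frac{\sqrt{331}}{331}\right) 267374 = - \frac{1391970300233}{116} + \frac{267374 \sqrt{331}}{331}$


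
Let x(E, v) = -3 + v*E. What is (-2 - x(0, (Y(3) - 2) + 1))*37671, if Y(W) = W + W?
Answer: 37671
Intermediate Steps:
Y(W) = 2*W
x(E, v) = -3 + E*v
(-2 - x(0, (Y(3) - 2) + 1))*37671 = (-2 - (-3 + 0*((2*3 - 2) + 1)))*37671 = (-2 - (-3 + 0*((6 - 2) + 1)))*37671 = (-2 - (-3 + 0*(4 + 1)))*37671 = (-2 - (-3 + 0*5))*37671 = (-2 - (-3 + 0))*37671 = (-2 - 1*(-3))*37671 = (-2 + 3)*37671 = 1*37671 = 37671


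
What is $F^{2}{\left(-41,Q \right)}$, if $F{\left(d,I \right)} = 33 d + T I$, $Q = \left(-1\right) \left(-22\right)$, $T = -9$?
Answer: $2405601$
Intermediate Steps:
$Q = 22$
$F{\left(d,I \right)} = - 9 I + 33 d$ ($F{\left(d,I \right)} = 33 d - 9 I = - 9 I + 33 d$)
$F^{2}{\left(-41,Q \right)} = \left(\left(-9\right) 22 + 33 \left(-41\right)\right)^{2} = \left(-198 - 1353\right)^{2} = \left(-1551\right)^{2} = 2405601$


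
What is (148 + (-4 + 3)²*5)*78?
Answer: 11934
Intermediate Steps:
(148 + (-4 + 3)²*5)*78 = (148 + (-1)²*5)*78 = (148 + 1*5)*78 = (148 + 5)*78 = 153*78 = 11934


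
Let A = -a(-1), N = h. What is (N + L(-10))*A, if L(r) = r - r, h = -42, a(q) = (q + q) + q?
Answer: -126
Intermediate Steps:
a(q) = 3*q (a(q) = 2*q + q = 3*q)
L(r) = 0
N = -42
A = 3 (A = -3*(-1) = -1*(-3) = 3)
(N + L(-10))*A = (-42 + 0)*3 = -42*3 = -126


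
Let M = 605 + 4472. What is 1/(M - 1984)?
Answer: 1/3093 ≈ 0.00032331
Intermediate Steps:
M = 5077
1/(M - 1984) = 1/(5077 - 1984) = 1/3093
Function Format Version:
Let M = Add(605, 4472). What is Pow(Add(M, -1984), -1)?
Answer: Rational(1, 3093) ≈ 0.00032331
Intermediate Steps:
M = 5077
Pow(Add(M, -1984), -1) = Pow(Add(5077, -1984), -1) = Pow(3093, -1) = Rational(1, 3093)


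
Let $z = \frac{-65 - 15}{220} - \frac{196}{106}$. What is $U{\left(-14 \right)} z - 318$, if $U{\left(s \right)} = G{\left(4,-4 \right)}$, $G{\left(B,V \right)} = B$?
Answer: $- \frac{190554}{583} \approx -326.85$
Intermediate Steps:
$U{\left(s \right)} = 4$
$z = - \frac{1290}{583}$ ($z = \left(-80\right) \frac{1}{220} - \frac{98}{53} = - \frac{4}{11} - \frac{98}{53} = - \frac{1290}{583} \approx -2.2127$)
$U{\left(-14 \right)} z - 318 = 4 \left(- \frac{1290}{583}\right) - 318 = - \frac{5160}{583} - 318 = - \frac{190554}{583}$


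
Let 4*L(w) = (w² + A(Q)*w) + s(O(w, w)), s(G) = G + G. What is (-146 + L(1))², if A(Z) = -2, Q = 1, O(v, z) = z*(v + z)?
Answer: 337561/16 ≈ 21098.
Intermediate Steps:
s(G) = 2*G
L(w) = -w/2 + 5*w²/4 (L(w) = ((w² - 2*w) + 2*(w*(w + w)))/4 = ((w² - 2*w) + 2*(w*(2*w)))/4 = ((w² - 2*w) + 2*(2*w²))/4 = ((w² - 2*w) + 4*w²)/4 = (-2*w + 5*w²)/4 = -w/2 + 5*w²/4)
(-146 + L(1))² = (-146 + (¼)*1*(-2 + 5*1))² = (-146 + (¼)*1*(-2 + 5))² = (-146 + (¼)*1*3)² = (-146 + ¾)² = (-581/4)² = 337561/16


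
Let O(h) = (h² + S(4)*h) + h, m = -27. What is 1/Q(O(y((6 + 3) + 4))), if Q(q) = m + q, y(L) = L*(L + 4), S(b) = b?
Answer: 1/49919 ≈ 2.0032e-5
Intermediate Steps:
y(L) = L*(4 + L)
O(h) = h² + 5*h (O(h) = (h² + 4*h) + h = h² + 5*h)
Q(q) = -27 + q
1/Q(O(y((6 + 3) + 4))) = 1/(-27 + (((6 + 3) + 4)*(4 + ((6 + 3) + 4)))*(5 + ((6 + 3) + 4)*(4 + ((6 + 3) + 4)))) = 1/(-27 + ((9 + 4)*(4 + (9 + 4)))*(5 + (9 + 4)*(4 + (9 + 4)))) = 1/(-27 + (13*(4 + 13))*(5 + 13*(4 + 13))) = 1/(-27 + (13*17)*(5 + 13*17)) = 1/(-27 + 221*(5 + 221)) = 1/(-27 + 221*226) = 1/(-27 + 49946) = 1/49919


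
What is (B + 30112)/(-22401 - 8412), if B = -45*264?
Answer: -18232/30813 ≈ -0.59170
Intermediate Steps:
B = -11880
(B + 30112)/(-22401 - 8412) = (-11880 + 30112)/(-22401 - 8412) = 18232/(-30813) = 18232*(-1/30813) = -18232/30813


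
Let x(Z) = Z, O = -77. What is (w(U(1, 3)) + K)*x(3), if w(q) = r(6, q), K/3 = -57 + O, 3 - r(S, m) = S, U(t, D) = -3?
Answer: -1215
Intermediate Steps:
r(S, m) = 3 - S
K = -402 (K = 3*(-57 - 77) = 3*(-134) = -402)
w(q) = -3 (w(q) = 3 - 1*6 = 3 - 6 = -3)
(w(U(1, 3)) + K)*x(3) = (-3 - 402)*3 = -405*3 = -1215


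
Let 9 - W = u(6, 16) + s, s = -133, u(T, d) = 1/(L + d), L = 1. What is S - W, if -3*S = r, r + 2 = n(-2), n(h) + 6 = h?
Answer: -7069/51 ≈ -138.61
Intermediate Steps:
n(h) = -6 + h
u(T, d) = 1/(1 + d)
r = -10 (r = -2 + (-6 - 2) = -2 - 8 = -10)
S = 10/3 (S = -1/3*(-10) = 10/3 ≈ 3.3333)
W = 2413/17 (W = 9 - (1/(1 + 16) - 133) = 9 - (1/17 - 133) = 9 - 1*(-2260/17) = 9 + 2260/17 = 2413/17 ≈ 141.94)
S - W = 10/3 - 1*2413/17 = 10/3 - 2413/17 = -7069/51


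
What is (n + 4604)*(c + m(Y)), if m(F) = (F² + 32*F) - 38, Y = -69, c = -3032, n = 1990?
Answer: -3409098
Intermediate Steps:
m(F) = -38 + F² + 32*F
(n + 4604)*(c + m(Y)) = (1990 + 4604)*(-3032 + (-38 + (-69)² + 32*(-69))) = 6594*(-3032 + (-38 + 4761 - 2208)) = 6594*(-3032 + 2515) = 6594*(-517) = -3409098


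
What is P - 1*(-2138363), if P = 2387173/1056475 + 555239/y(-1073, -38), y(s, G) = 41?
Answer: 93210903064043/43315475 ≈ 2.1519e+6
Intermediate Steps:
P = 586693996618/43315475 (P = 2387173/1056475 + 555239/41 = 586693996618/43315475 ≈ 13545.)
P - 1*(-2138363) = 586693996618/43315475 - 1*(-2138363) = 586693996618/43315475 + 2138363 = 93210903064043/43315475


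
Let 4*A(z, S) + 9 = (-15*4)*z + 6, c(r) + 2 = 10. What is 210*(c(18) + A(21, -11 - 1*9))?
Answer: -129255/2 ≈ -64628.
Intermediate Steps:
c(r) = 8 (c(r) = -2 + 10 = 8)
A(z, S) = -3/4 - 15*z (A(z, S) = -9/4 + ((-15*4)*z + 6)/4 = -9/4 + (-60*z + 6)/4 = -9/4 + (6 - 60*z)/4 = -9/4 + (3/2 - 15*z) = -3/4 - 15*z)
210*(c(18) + A(21, -11 - 1*9)) = 210*(8 + (-3/4 - 15*21)) = 210*(8 + (-3/4 - 315)) = 210*(8 - 1263/4) = 210*(-1231/4) = -129255/2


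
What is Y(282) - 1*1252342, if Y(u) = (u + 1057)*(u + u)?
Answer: -497146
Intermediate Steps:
Y(u) = 2*u*(1057 + u) (Y(u) = (1057 + u)*(2*u) = 2*u*(1057 + u))
Y(282) - 1*1252342 = 2*282*(1057 + 282) - 1*1252342 = 2*282*1339 - 1252342 = 755196 - 1252342 = -497146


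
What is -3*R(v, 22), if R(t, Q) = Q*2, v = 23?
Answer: -132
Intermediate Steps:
R(t, Q) = 2*Q
-3*R(v, 22) = -6*22 = -3*44 = -132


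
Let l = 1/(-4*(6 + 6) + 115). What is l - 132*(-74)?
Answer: 654457/67 ≈ 9768.0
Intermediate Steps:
l = 1/67 (l = 1/(-4*12 + 115) = 1/(-48 + 115) = 1/67 ≈ 0.014925)
l - 132*(-74) = 1/67 - 132*(-74) = 1/67 + 9768 = 654457/67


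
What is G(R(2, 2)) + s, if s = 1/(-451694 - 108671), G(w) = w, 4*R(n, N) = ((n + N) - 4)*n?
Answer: -1/560365 ≈ -1.7846e-6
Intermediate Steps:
R(n, N) = n*(-4 + N + n)/4 (R(n, N) = (((n + N) - 4)*n)/4 = (((N + n) - 4)*n)/4 = ((-4 + N + n)*n)/4 = (n*(-4 + N + n))/4 = n*(-4 + N + n)/4)
s = -1/560365 (s = 1/(-560365) = -1/560365 ≈ -1.7846e-6)
G(R(2, 2)) + s = (1/4)*2*(-4 + 2 + 2) - 1/560365 = (1/4)*2*0 - 1/560365 = 0 - 1/560365 = -1/560365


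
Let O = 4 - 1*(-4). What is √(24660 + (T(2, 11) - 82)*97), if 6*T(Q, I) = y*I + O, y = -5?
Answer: √574062/6 ≈ 126.28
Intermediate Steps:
O = 8 (O = 4 + 4 = 8)
T(Q, I) = 4/3 - 5*I/6 (T(Q, I) = (-5*I + 8)/6 = (8 - 5*I)/6 = 4/3 - 5*I/6)
√(24660 + (T(2, 11) - 82)*97) = √(24660 + ((4/3 - ⅚*11) - 82)*97) = √(24660 + ((4/3 - 55/6) - 82)*97) = √(24660 + (-47/6 - 82)*97) = √(24660 - 539/6*97) = √(24660 - 52283/6) = √(95677/6) = √574062/6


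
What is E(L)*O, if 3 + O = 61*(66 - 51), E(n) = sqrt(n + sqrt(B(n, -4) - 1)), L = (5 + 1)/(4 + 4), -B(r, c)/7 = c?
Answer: 456*sqrt(3 + 12*sqrt(3)) ≈ 2223.9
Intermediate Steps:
B(r, c) = -7*c
L = 3/4 (L = 6/8 = 6*(1/8) = 3/4 ≈ 0.75000)
E(n) = sqrt(n + 3*sqrt(3)) (E(n) = sqrt(n + sqrt(-7*(-4) - 1)) = sqrt(n + sqrt(28 - 1)) = sqrt(n + sqrt(27)) = sqrt(n + 3*sqrt(3)))
O = 912 (O = -3 + 61*(66 - 51) = -3 + 61*15 = -3 + 915 = 912)
E(L)*O = sqrt(3/4 + 3*sqrt(3))*912 = 912*sqrt(3/4 + 3*sqrt(3))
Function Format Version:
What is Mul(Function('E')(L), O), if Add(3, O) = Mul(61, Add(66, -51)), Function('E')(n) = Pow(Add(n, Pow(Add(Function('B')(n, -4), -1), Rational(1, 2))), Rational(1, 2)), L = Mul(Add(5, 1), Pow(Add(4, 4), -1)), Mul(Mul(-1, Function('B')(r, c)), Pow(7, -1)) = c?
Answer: Mul(456, Pow(Add(3, Mul(12, Pow(3, Rational(1, 2)))), Rational(1, 2))) ≈ 2223.9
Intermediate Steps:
Function('B')(r, c) = Mul(-7, c)
L = Rational(3, 4) (L = Mul(6, Pow(8, -1)) = Mul(6, Rational(1, 8)) = Rational(3, 4) ≈ 0.75000)
Function('E')(n) = Pow(Add(n, Mul(3, Pow(3, Rational(1, 2)))), Rational(1, 2)) (Function('E')(n) = Pow(Add(n, Pow(Add(Mul(-7, -4), -1), Rational(1, 2))), Rational(1, 2)) = Pow(Add(n, Pow(Add(28, -1), Rational(1, 2))), Rational(1, 2)) = Pow(Add(n, Pow(27, Rational(1, 2))), Rational(1, 2)) = Pow(Add(n, Mul(3, Pow(3, Rational(1, 2)))), Rational(1, 2)))
O = 912 (O = Add(-3, Mul(61, Add(66, -51))) = Add(-3, Mul(61, 15)) = Add(-3, 915) = 912)
Mul(Function('E')(L), O) = Mul(Pow(Add(Rational(3, 4), Mul(3, Pow(3, Rational(1, 2)))), Rational(1, 2)), 912) = Mul(912, Pow(Add(Rational(3, 4), Mul(3, Pow(3, Rational(1, 2)))), Rational(1, 2)))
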